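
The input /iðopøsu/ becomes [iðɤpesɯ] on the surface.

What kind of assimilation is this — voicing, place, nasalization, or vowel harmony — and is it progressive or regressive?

vowel harmony, progressive

/o/→[ɤ] /ø/→[e] /u/→[ɯ].
Vowels agree with the first vowel, so the harmony is progressive.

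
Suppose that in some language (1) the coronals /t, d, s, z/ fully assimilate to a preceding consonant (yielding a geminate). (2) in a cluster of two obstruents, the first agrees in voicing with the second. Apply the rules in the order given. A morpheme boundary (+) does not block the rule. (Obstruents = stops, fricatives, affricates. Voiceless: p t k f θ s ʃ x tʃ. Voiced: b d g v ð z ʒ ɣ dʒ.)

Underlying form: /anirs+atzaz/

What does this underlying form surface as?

[anirr+attaz]

Rule 1: /s/ after /r/ → [r] (total assimilation)
Rule 1: /z/ after /t/ → [t] (total assimilation)
After rule 1: anirr+attaz
Rule 2: no segment meets the rule's conditions; no change.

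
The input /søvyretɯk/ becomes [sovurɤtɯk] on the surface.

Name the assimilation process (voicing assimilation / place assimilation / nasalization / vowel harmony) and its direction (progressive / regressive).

vowel harmony, regressive

/ø/→[o] /y/→[u] /e/→[ɤ].
Vowels agree with the last vowel, so the harmony is regressive.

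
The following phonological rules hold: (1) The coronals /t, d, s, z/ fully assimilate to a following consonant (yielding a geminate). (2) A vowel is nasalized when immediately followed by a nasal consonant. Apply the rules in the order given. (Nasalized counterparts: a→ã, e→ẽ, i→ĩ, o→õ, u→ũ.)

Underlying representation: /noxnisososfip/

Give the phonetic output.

[noxnisosoffip]

Rule 1: /s/ before /f/ → [f] (total assimilation)
After rule 1: noxnisosoffip
Rule 2: no segment meets the rule's conditions; no change.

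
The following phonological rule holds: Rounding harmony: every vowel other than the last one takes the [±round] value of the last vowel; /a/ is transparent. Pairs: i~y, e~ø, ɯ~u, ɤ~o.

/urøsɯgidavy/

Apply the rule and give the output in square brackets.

/ɯ/ harmonizes with /y/ ([+round]) → [u]
/i/ harmonizes with /y/ ([+round]) → [y]

[urøsugydavy]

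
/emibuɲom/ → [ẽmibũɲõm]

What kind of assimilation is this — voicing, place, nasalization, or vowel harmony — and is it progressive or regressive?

/e/→[ẽ] /u/→[ũ] /o/→[õ].
Each target copies a feature from the following segment, so the direction is regressive.

nasalization, regressive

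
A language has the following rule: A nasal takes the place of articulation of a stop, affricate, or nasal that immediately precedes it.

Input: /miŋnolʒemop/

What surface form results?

[miŋŋolʒemop]

/n/ after /ŋ/ (velar) → [ŋ]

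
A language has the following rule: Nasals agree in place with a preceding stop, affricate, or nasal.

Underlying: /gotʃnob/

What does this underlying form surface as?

/n/ after /tʃ/ (palatal) → [ɲ]

[gotʃɲob]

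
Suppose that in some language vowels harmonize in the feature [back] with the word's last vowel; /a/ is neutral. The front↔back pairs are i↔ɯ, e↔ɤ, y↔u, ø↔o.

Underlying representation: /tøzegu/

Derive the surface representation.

[tozɤgu]

/ø/ harmonizes with /u/ ([+back]) → [o]
/e/ harmonizes with /u/ ([+back]) → [ɤ]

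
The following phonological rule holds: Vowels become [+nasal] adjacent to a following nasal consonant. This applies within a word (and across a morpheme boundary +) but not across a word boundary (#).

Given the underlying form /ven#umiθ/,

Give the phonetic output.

[vẽn#ũmiθ]

/e/ before nasal /n/ → [ẽ]
/u/ before nasal /m/ → [ũ]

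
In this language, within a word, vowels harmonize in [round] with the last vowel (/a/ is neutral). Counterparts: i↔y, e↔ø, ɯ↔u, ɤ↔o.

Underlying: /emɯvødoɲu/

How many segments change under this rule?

2

/e/ harmonizes with /u/ ([+round]) → [ø]
/ɯ/ harmonizes with /u/ ([+round]) → [u]
2 segments change.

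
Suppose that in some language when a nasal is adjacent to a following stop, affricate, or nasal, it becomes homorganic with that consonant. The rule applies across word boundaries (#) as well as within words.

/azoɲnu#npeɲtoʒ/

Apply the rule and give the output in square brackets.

/ɲ/ before /n/ (alveolar) → [n]
/n/ before /p/ (labial) → [m]
/ɲ/ before /t/ (alveolar) → [n]

[azonnu#mpentoʒ]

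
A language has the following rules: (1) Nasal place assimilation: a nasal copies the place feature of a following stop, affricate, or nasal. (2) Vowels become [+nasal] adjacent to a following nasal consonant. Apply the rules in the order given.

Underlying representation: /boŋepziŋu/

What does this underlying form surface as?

Rule 1: no segment meets the rule's conditions; no change.
After rule 1: boŋepziŋu
Rule 2: /o/ before nasal /ŋ/ → [õ]
Rule 2: /i/ before nasal /ŋ/ → [ĩ]

[bõŋepzĩŋu]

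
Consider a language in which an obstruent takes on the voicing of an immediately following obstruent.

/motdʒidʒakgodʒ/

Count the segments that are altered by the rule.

/t/ before /dʒ/ (voiced) → [d]
/k/ before /g/ (voiced) → [g]
2 segments change.

2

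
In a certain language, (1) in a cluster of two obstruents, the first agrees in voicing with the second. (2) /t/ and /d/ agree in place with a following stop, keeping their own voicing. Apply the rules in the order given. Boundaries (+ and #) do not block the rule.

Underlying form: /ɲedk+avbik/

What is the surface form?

[ɲekk+avbik]

Rule 1: /d/ before /k/ (voiceless) → [t]
After rule 1: ɲetk+avbik
Rule 2: /t/ before /k/ (velar) → [k]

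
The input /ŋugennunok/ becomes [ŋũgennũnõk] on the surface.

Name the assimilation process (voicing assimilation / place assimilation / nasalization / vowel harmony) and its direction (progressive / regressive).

nasalization, progressive

/u/→[ũ] /u/→[ũ] /o/→[õ].
Each target copies a feature from the preceding segment, so the direction is progressive.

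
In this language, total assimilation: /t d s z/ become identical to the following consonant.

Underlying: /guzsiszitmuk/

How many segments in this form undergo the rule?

/z/ before /s/ → [s] (total assimilation)
/s/ before /z/ → [z] (total assimilation)
/t/ before /m/ → [m] (total assimilation)
3 segments change.

3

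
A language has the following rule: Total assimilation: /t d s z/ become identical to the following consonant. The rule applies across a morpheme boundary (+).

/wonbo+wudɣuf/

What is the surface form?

[wonbo+wuɣɣuf]

/d/ before /ɣ/ → [ɣ] (total assimilation)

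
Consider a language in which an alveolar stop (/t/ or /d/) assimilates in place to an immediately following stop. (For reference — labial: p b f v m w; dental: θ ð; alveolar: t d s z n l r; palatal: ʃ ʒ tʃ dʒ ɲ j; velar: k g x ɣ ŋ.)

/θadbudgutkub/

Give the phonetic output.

[θabbuggukkub]

/d/ before /b/ (labial) → [b]
/d/ before /g/ (velar) → [g]
/t/ before /k/ (velar) → [k]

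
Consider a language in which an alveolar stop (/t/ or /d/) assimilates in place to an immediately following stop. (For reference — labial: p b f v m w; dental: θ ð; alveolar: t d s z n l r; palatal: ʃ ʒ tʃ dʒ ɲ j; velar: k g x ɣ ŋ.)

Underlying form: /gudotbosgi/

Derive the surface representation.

/t/ before /b/ (labial) → [p]

[gudopbosgi]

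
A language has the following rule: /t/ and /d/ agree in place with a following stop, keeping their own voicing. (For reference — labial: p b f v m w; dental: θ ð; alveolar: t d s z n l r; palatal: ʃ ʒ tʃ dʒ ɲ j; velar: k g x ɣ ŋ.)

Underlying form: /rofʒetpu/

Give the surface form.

[rofʒeppu]

/t/ before /p/ (labial) → [p]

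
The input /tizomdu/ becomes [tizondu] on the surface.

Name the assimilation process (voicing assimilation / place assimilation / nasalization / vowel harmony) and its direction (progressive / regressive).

/m/→[n].
Each target copies a feature from the following segment, so the direction is regressive.

place assimilation, regressive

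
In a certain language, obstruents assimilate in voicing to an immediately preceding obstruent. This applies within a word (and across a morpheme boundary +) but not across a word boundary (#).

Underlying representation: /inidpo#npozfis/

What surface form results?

/p/ after /d/ (voiced) → [b]
/f/ after /z/ (voiced) → [v]

[inidbo#npozvis]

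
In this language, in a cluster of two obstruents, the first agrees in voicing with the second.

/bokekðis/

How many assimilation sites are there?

1

/k/ before /ð/ (voiced) → [g]
1 segment changes.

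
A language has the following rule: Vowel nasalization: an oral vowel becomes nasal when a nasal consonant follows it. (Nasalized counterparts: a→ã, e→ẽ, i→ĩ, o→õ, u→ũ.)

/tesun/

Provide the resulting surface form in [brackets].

/u/ before nasal /n/ → [ũ]

[tesũn]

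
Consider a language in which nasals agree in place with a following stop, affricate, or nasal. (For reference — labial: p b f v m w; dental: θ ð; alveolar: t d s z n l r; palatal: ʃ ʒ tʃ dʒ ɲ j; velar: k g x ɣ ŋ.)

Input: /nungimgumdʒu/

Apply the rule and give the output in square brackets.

/n/ before /g/ (velar) → [ŋ]
/m/ before /g/ (velar) → [ŋ]
/m/ before /dʒ/ (palatal) → [ɲ]

[nuŋgiŋguɲdʒu]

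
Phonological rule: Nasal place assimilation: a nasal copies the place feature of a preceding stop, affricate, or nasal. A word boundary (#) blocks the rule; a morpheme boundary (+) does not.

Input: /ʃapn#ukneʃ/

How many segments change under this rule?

/n/ after /p/ (labial) → [m]
/n/ after /k/ (velar) → [ŋ]
2 segments change.

2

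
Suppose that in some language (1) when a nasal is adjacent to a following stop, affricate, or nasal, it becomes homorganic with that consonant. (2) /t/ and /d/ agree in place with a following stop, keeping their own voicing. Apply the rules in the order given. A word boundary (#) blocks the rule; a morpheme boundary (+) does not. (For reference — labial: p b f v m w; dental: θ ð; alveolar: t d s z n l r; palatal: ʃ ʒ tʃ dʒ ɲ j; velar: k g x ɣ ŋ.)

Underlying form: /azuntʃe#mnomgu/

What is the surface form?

[azuɲtʃe#nnoŋgu]

Rule 1: /n/ before /tʃ/ (palatal) → [ɲ]
Rule 1: /m/ before /n/ (alveolar) → [n]
Rule 1: /m/ before /g/ (velar) → [ŋ]
After rule 1: azuɲtʃe#nnoŋgu
Rule 2: no segment meets the rule's conditions; no change.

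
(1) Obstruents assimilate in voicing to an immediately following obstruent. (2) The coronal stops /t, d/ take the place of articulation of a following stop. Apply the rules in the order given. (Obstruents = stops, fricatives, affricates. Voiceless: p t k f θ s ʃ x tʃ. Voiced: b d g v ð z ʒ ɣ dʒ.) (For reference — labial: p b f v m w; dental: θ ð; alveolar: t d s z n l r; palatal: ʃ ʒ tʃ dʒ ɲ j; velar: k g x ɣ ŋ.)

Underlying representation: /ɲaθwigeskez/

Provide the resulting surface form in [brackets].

Rule 1: no segment meets the rule's conditions; no change.
After rule 1: ɲaθwigeskez
Rule 2: no segment meets the rule's conditions; no change.

[ɲaθwigeskez]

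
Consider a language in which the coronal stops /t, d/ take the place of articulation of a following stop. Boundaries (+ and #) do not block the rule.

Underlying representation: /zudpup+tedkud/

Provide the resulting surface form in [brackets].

/d/ before /p/ (labial) → [b]
/d/ before /k/ (velar) → [g]

[zubpup+tegkud]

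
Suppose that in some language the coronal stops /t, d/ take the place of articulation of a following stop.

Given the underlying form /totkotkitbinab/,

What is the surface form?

/t/ before /k/ (velar) → [k]
/t/ before /k/ (velar) → [k]
/t/ before /b/ (labial) → [p]

[tokkokkipbinab]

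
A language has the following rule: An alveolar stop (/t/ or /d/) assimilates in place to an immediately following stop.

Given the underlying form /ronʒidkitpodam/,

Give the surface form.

/d/ before /k/ (velar) → [g]
/t/ before /p/ (labial) → [p]

[ronʒigkippodam]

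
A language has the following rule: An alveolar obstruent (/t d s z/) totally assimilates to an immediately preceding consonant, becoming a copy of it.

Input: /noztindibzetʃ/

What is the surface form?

/t/ after /z/ → [z] (total assimilation)
/d/ after /n/ → [n] (total assimilation)
/z/ after /b/ → [b] (total assimilation)

[nozzinnibbetʃ]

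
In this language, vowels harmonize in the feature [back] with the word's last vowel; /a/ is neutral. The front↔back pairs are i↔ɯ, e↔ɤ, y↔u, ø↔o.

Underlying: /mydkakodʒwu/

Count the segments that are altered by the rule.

/y/ harmonizes with /u/ ([+back]) → [u]
1 segment changes.

1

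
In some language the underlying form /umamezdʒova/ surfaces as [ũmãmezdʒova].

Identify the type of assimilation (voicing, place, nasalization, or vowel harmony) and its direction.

nasalization, regressive

/u/→[ũ] /a/→[ã].
Each target copies a feature from the following segment, so the direction is regressive.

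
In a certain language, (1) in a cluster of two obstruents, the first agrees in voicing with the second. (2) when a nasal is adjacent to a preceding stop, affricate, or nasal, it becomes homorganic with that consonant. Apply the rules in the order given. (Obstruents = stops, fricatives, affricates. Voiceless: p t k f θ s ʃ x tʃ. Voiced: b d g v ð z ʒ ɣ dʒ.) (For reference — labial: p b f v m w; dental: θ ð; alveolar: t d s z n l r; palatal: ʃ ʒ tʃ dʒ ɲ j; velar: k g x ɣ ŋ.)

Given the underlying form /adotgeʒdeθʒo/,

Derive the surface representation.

Rule 1: /t/ before /g/ (voiced) → [d]
Rule 1: /θ/ before /ʒ/ (voiced) → [ð]
After rule 1: adodgeʒdeðʒo
Rule 2: no segment meets the rule's conditions; no change.

[adodgeʒdeðʒo]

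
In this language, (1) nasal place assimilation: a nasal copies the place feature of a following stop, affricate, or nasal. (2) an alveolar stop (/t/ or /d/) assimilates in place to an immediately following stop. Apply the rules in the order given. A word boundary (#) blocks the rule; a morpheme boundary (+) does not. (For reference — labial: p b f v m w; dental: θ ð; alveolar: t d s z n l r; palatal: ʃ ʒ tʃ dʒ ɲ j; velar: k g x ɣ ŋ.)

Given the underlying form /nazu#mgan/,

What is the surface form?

Rule 1: /m/ before /g/ (velar) → [ŋ]
After rule 1: nazu#ŋgan
Rule 2: no segment meets the rule's conditions; no change.

[nazu#ŋgan]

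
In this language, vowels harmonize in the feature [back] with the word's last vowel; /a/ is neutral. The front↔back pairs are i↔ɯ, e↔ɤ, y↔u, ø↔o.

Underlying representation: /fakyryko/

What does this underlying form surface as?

[fakuruko]

/y/ harmonizes with /o/ ([+back]) → [u]
/y/ harmonizes with /o/ ([+back]) → [u]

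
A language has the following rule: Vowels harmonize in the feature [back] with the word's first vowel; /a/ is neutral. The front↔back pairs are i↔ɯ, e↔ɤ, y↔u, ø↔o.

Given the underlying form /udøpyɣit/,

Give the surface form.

/ø/ harmonizes with /u/ ([+back]) → [o]
/y/ harmonizes with /u/ ([+back]) → [u]
/i/ harmonizes with /u/ ([+back]) → [ɯ]

[udopuɣɯt]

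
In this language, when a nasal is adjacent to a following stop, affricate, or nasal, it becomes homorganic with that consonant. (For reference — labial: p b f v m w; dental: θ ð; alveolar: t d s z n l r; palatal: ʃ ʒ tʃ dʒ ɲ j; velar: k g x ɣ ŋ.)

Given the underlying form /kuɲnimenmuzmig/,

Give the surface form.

[kunnimemmuzmig]

/ɲ/ before /n/ (alveolar) → [n]
/n/ before /m/ (labial) → [m]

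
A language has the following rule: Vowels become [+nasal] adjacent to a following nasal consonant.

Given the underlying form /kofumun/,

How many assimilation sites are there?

2

/u/ before nasal /m/ → [ũ]
/u/ before nasal /n/ → [ũ]
2 segments change.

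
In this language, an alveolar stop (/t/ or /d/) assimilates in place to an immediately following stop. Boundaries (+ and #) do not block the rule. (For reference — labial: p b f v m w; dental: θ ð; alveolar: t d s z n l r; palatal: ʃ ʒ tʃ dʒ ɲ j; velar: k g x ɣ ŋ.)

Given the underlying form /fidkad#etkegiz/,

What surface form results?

/d/ before /k/ (velar) → [g]
/t/ before /k/ (velar) → [k]

[figkad#ekkegiz]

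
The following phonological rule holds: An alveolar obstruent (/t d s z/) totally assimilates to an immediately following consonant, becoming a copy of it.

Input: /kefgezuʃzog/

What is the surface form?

[kefgezuʃzog]

no segment meets the rule's conditions; no change.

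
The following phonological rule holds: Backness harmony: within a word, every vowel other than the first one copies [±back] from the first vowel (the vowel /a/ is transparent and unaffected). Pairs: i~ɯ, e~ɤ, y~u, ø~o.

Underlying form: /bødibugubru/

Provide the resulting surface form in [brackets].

[bødibygybry]

/u/ harmonizes with /ø/ ([-back]) → [y]
/u/ harmonizes with /ø/ ([-back]) → [y]
/u/ harmonizes with /ø/ ([-back]) → [y]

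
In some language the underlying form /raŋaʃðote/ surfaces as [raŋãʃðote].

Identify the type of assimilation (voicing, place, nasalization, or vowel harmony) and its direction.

nasalization, progressive

/a/→[ã].
Each target copies a feature from the preceding segment, so the direction is progressive.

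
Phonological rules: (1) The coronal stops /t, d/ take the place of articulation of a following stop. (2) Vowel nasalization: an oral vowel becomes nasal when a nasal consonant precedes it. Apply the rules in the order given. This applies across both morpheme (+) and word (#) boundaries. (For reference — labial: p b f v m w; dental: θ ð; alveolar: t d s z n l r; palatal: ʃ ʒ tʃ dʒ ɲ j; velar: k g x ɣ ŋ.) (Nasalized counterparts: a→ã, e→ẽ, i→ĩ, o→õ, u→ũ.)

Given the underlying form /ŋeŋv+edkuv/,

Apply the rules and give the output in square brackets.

[ŋẽŋv+egkuv]

Rule 1: /d/ before /k/ (velar) → [g]
After rule 1: ŋeŋv+egkuv
Rule 2: /e/ after nasal /ŋ/ → [ẽ]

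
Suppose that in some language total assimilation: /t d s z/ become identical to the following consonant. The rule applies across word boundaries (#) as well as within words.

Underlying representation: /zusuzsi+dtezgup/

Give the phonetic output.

[zusussi+tteggup]

/z/ before /s/ → [s] (total assimilation)
/d/ before /t/ → [t] (total assimilation)
/z/ before /g/ → [g] (total assimilation)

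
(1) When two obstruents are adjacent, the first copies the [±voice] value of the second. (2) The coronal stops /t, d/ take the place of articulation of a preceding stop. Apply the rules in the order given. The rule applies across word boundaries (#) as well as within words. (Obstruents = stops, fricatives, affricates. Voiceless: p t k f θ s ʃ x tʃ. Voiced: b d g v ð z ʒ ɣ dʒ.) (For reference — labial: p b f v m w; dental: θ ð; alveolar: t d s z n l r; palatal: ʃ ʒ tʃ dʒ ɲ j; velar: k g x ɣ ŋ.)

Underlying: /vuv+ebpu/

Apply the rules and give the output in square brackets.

[vuv+eppu]

Rule 1: /b/ before /p/ (voiceless) → [p]
After rule 1: vuv+eppu
Rule 2: no segment meets the rule's conditions; no change.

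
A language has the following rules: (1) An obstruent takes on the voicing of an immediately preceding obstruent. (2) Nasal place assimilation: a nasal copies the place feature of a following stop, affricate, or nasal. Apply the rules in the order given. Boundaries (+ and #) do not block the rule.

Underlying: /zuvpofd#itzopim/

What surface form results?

Rule 1: /p/ after /v/ (voiced) → [b]
Rule 1: /d/ after /f/ (voiceless) → [t]
Rule 1: /z/ after /t/ (voiceless) → [s]
After rule 1: zuvboft#itsopim
Rule 2: no segment meets the rule's conditions; no change.

[zuvboft#itsopim]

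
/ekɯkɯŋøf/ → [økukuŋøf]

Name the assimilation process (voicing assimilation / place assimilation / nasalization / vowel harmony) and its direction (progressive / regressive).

/e/→[ø] /ɯ/→[u] /ɯ/→[u].
Vowels agree with the last vowel, so the harmony is regressive.

vowel harmony, regressive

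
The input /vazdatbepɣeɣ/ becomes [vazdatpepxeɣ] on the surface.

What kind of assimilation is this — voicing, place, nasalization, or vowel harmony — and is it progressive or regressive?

voicing assimilation, progressive

/b/→[p] /ɣ/→[x].
Each target copies a feature from the preceding segment, so the direction is progressive.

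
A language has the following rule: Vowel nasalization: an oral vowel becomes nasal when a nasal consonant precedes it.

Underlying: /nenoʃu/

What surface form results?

/e/ after nasal /n/ → [ẽ]
/o/ after nasal /n/ → [õ]

[nẽnõʃu]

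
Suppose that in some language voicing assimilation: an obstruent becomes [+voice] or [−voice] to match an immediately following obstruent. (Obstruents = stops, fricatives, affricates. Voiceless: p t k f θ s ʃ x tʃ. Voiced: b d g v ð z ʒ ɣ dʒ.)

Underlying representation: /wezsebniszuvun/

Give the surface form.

[wessebnizzuvun]

/z/ before /s/ (voiceless) → [s]
/s/ before /z/ (voiced) → [z]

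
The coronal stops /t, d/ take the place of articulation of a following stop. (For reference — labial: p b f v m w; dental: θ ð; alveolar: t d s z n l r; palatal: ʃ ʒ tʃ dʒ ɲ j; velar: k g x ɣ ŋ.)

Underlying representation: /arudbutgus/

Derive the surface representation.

[arubbukgus]

/d/ before /b/ (labial) → [b]
/t/ before /g/ (velar) → [k]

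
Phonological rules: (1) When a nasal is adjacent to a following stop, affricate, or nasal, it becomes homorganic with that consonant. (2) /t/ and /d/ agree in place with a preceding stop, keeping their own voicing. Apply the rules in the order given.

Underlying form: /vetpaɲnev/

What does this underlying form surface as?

[vetpannev]

Rule 1: /ɲ/ before /n/ (alveolar) → [n]
After rule 1: vetpannev
Rule 2: no segment meets the rule's conditions; no change.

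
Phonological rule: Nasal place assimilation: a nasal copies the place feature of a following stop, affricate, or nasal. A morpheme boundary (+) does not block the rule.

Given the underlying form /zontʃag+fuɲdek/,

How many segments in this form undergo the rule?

2

/n/ before /tʃ/ (palatal) → [ɲ]
/ɲ/ before /d/ (alveolar) → [n]
2 segments change.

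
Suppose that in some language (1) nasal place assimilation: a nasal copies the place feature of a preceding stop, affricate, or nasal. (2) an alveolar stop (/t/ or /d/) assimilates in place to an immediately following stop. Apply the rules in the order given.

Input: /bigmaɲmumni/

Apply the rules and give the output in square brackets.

Rule 1: /m/ after /g/ (velar) → [ŋ]
Rule 1: /m/ after /ɲ/ (palatal) → [ɲ]
Rule 1: /n/ after /m/ (labial) → [m]
After rule 1: bigŋaɲɲummi
Rule 2: no segment meets the rule's conditions; no change.

[bigŋaɲɲummi]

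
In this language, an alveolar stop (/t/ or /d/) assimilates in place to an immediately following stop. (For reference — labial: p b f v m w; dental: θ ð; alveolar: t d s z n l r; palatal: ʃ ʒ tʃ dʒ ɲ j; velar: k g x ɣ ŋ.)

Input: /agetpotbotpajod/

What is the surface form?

/t/ before /p/ (labial) → [p]
/t/ before /b/ (labial) → [p]
/t/ before /p/ (labial) → [p]

[ageppopboppajod]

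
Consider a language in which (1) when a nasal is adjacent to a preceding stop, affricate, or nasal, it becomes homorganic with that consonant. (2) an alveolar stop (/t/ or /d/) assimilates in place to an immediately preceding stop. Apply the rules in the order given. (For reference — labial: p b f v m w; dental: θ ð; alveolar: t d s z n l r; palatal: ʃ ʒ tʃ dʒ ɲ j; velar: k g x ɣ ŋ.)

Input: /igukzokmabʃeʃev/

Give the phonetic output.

[igukzokŋabʃeʃev]

Rule 1: /m/ after /k/ (velar) → [ŋ]
After rule 1: igukzokŋabʃeʃev
Rule 2: no segment meets the rule's conditions; no change.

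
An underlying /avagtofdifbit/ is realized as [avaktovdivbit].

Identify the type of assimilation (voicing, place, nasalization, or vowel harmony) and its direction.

voicing assimilation, regressive

/g/→[k] /f/→[v] /f/→[v].
Each target copies a feature from the following segment, so the direction is regressive.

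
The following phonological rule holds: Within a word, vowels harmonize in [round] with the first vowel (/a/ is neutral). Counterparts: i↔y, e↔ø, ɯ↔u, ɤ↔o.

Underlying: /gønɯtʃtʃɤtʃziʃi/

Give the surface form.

[gønutʃtʃotʃzyʃy]

/ɯ/ harmonizes with /ø/ ([+round]) → [u]
/ɤ/ harmonizes with /ø/ ([+round]) → [o]
/i/ harmonizes with /ø/ ([+round]) → [y]
/i/ harmonizes with /ø/ ([+round]) → [y]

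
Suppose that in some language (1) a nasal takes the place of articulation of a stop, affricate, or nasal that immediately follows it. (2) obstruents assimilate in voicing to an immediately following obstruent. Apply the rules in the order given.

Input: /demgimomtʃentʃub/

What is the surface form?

Rule 1: /m/ before /g/ (velar) → [ŋ]
Rule 1: /m/ before /tʃ/ (palatal) → [ɲ]
Rule 1: /n/ before /tʃ/ (palatal) → [ɲ]
After rule 1: deŋgimoɲtʃeɲtʃub
Rule 2: no segment meets the rule's conditions; no change.

[deŋgimoɲtʃeɲtʃub]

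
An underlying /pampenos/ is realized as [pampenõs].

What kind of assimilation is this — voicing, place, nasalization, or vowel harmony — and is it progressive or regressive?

nasalization, progressive

/o/→[õ].
Each target copies a feature from the preceding segment, so the direction is progressive.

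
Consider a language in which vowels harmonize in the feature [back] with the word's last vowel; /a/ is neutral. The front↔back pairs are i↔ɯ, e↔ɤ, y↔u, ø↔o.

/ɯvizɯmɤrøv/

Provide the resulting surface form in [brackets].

/ɯ/ harmonizes with /ø/ ([-back]) → [i]
/ɯ/ harmonizes with /ø/ ([-back]) → [i]
/ɤ/ harmonizes with /ø/ ([-back]) → [e]

[ivizimerøv]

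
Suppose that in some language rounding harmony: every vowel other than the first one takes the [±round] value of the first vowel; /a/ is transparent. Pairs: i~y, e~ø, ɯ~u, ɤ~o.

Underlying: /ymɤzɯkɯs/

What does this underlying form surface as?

[ymozukus]

/ɤ/ harmonizes with /y/ ([+round]) → [o]
/ɯ/ harmonizes with /y/ ([+round]) → [u]
/ɯ/ harmonizes with /y/ ([+round]) → [u]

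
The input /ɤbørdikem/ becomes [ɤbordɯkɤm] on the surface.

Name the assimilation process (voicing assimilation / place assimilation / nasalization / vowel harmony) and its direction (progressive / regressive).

/ø/→[o] /i/→[ɯ] /e/→[ɤ].
Vowels agree with the first vowel, so the harmony is progressive.

vowel harmony, progressive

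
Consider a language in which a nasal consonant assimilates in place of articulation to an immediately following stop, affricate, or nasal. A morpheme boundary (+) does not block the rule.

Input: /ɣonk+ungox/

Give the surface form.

[ɣoŋk+uŋgox]

/n/ before /k/ (velar) → [ŋ]
/n/ before /g/ (velar) → [ŋ]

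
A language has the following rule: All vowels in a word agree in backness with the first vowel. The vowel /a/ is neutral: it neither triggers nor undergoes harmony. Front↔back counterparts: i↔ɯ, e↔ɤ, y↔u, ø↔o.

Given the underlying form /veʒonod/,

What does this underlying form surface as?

/o/ harmonizes with /e/ ([-back]) → [ø]
/o/ harmonizes with /e/ ([-back]) → [ø]

[veʒønød]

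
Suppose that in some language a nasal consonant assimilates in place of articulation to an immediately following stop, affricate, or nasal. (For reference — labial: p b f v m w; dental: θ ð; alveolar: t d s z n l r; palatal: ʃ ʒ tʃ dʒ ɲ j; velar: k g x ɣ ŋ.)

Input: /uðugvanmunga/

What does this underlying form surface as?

/n/ before /m/ (labial) → [m]
/n/ before /g/ (velar) → [ŋ]

[uðugvammuŋga]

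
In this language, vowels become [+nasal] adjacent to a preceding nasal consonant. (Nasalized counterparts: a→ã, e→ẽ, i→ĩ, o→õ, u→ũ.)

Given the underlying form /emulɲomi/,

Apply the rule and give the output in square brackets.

/u/ after nasal /m/ → [ũ]
/o/ after nasal /ɲ/ → [õ]
/i/ after nasal /m/ → [ĩ]

[emũlɲõmĩ]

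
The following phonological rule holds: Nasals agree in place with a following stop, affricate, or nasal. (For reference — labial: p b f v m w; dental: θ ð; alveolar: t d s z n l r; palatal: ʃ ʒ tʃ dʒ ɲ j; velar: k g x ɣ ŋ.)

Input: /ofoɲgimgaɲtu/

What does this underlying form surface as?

/ɲ/ before /g/ (velar) → [ŋ]
/m/ before /g/ (velar) → [ŋ]
/ɲ/ before /t/ (alveolar) → [n]

[ofoŋgiŋgantu]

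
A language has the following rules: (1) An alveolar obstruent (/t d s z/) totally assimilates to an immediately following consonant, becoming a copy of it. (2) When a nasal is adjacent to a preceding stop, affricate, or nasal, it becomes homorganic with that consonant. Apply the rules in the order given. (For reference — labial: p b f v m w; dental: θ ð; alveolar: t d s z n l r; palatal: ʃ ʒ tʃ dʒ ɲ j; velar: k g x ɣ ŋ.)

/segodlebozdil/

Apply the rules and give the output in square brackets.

Rule 1: /d/ before /l/ → [l] (total assimilation)
Rule 1: /z/ before /d/ → [d] (total assimilation)
After rule 1: segolleboddil
Rule 2: no segment meets the rule's conditions; no change.

[segolleboddil]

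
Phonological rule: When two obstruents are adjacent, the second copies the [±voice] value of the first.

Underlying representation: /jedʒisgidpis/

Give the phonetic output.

/g/ after /s/ (voiceless) → [k]
/p/ after /d/ (voiced) → [b]

[jedʒiskidbis]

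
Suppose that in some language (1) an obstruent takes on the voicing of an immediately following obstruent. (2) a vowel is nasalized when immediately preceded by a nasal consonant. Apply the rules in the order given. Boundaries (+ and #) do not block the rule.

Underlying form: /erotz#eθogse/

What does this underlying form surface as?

[erodz#eθokse]

Rule 1: /t/ before /z/ (voiced) → [d]
Rule 1: /g/ before /s/ (voiceless) → [k]
After rule 1: erodz#eθokse
Rule 2: no segment meets the rule's conditions; no change.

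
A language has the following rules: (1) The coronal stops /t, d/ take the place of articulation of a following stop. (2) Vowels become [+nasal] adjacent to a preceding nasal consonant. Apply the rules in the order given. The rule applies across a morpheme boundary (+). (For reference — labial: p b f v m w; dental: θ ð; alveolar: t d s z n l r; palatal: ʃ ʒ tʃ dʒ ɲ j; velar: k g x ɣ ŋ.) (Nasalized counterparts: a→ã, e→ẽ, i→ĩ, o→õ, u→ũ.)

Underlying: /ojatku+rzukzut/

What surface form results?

[ojakku+rzukzut]

Rule 1: /t/ before /k/ (velar) → [k]
After rule 1: ojakku+rzukzut
Rule 2: no segment meets the rule's conditions; no change.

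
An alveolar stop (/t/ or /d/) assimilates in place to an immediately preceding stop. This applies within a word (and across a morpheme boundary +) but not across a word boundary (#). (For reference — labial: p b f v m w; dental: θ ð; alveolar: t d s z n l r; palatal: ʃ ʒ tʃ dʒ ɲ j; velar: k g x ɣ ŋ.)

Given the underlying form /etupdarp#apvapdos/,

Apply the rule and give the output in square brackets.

/d/ after /p/ (labial) → [b]
/d/ after /p/ (labial) → [b]

[etupbarp#apvapbos]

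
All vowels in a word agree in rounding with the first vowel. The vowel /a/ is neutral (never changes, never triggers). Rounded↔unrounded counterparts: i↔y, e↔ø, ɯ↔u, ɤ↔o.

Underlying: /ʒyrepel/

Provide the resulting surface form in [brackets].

/e/ harmonizes with /y/ ([+round]) → [ø]
/e/ harmonizes with /y/ ([+round]) → [ø]

[ʒyrøpøl]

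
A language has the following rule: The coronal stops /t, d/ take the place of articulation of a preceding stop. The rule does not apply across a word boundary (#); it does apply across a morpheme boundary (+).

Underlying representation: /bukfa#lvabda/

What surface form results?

/d/ after /b/ (labial) → [b]

[bukfa#lvabba]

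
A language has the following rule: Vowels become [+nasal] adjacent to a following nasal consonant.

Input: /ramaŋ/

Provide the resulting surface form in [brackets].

[rãmãŋ]

/a/ before nasal /m/ → [ã]
/a/ before nasal /ŋ/ → [ã]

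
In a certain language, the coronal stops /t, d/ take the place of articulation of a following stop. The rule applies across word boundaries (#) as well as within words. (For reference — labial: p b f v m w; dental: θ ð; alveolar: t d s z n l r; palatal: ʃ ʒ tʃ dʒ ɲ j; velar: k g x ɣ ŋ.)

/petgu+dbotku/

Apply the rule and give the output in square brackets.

[pekgu+bbokku]

/t/ before /g/ (velar) → [k]
/d/ before /b/ (labial) → [b]
/t/ before /k/ (velar) → [k]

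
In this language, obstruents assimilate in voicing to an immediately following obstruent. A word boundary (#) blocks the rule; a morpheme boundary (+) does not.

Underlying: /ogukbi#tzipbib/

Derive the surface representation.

/k/ before /b/ (voiced) → [g]
/t/ before /z/ (voiced) → [d]
/p/ before /b/ (voiced) → [b]

[ogugbi#dzibbib]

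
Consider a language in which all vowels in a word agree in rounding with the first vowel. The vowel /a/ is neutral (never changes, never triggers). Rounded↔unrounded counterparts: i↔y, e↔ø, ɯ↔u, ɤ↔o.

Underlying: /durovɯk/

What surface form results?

[durovuk]

/ɯ/ harmonizes with /u/ ([+round]) → [u]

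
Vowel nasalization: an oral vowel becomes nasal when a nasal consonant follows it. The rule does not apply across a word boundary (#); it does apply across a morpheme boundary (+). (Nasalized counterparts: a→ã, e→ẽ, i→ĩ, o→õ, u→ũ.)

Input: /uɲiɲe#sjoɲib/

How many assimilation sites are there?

3

/u/ before nasal /ɲ/ → [ũ]
/i/ before nasal /ɲ/ → [ĩ]
/o/ before nasal /ɲ/ → [õ]
3 segments change.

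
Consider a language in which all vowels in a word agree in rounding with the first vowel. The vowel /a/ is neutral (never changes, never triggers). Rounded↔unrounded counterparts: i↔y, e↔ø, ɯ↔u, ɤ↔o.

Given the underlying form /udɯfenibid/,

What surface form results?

[udufønybyd]

/ɯ/ harmonizes with /u/ ([+round]) → [u]
/e/ harmonizes with /u/ ([+round]) → [ø]
/i/ harmonizes with /u/ ([+round]) → [y]
/i/ harmonizes with /u/ ([+round]) → [y]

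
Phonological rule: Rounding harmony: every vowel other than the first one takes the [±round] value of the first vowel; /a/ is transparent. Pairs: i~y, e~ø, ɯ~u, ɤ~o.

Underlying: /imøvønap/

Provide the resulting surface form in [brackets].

[imevenap]

/ø/ harmonizes with /i/ ([-round]) → [e]
/ø/ harmonizes with /i/ ([-round]) → [e]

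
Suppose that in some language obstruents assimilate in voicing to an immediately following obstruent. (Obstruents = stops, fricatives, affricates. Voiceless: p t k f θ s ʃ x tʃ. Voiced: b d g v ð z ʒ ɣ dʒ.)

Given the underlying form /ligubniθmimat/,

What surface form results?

no segment meets the rule's conditions; no change.

[ligubniθmimat]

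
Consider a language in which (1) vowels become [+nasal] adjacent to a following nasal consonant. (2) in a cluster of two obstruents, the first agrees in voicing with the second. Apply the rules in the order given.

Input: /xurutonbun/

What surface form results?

[xurutõnbũn]

Rule 1: /o/ before nasal /n/ → [õ]
Rule 1: /u/ before nasal /n/ → [ũ]
After rule 1: xurutõnbũn
Rule 2: no segment meets the rule's conditions; no change.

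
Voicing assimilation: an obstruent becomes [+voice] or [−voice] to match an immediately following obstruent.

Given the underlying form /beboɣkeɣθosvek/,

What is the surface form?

[beboxkexθozvek]

/ɣ/ before /k/ (voiceless) → [x]
/ɣ/ before /θ/ (voiceless) → [x]
/s/ before /v/ (voiced) → [z]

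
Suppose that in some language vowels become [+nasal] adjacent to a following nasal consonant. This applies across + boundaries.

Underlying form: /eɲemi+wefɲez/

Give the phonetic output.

/e/ before nasal /ɲ/ → [ẽ]
/e/ before nasal /m/ → [ẽ]

[ẽɲẽmi+wefɲez]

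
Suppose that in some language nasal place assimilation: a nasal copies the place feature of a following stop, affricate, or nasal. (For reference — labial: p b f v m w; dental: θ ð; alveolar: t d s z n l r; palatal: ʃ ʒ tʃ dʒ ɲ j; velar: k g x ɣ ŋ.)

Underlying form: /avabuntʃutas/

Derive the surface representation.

/n/ before /tʃ/ (palatal) → [ɲ]

[avabuɲtʃutas]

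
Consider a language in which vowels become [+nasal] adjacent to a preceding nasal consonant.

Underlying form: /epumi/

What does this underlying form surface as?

/i/ after nasal /m/ → [ĩ]

[epumĩ]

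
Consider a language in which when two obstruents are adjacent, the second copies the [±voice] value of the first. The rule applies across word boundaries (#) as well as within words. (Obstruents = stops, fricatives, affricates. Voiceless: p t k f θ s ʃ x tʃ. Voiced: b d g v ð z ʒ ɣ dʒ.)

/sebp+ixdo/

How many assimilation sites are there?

2

/p/ after /b/ (voiced) → [b]
/d/ after /x/ (voiceless) → [t]
2 segments change.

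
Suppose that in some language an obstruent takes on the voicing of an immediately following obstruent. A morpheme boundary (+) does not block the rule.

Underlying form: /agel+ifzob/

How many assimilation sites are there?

1

/f/ before /z/ (voiced) → [v]
1 segment changes.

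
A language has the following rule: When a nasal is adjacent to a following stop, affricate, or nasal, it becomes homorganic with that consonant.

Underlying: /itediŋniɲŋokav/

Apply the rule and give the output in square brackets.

/ŋ/ before /n/ (alveolar) → [n]
/ɲ/ before /ŋ/ (velar) → [ŋ]

[itedinniŋŋokav]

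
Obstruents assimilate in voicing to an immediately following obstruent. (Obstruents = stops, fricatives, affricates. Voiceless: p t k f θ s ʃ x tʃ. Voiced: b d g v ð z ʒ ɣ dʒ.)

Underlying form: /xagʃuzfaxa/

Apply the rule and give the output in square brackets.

[xakʃusfaxa]

/g/ before /ʃ/ (voiceless) → [k]
/z/ before /f/ (voiceless) → [s]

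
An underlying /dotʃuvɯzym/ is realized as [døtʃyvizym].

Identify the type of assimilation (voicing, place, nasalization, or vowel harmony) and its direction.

/o/→[ø] /u/→[y] /ɯ/→[i].
Vowels agree with the last vowel, so the harmony is regressive.

vowel harmony, regressive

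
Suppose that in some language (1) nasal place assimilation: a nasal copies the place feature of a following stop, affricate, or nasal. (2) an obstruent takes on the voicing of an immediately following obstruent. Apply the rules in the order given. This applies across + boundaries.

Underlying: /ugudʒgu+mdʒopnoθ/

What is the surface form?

Rule 1: /m/ before /dʒ/ (palatal) → [ɲ]
After rule 1: ugudʒgu+ɲdʒopnoθ
Rule 2: no segment meets the rule's conditions; no change.

[ugudʒgu+ɲdʒopnoθ]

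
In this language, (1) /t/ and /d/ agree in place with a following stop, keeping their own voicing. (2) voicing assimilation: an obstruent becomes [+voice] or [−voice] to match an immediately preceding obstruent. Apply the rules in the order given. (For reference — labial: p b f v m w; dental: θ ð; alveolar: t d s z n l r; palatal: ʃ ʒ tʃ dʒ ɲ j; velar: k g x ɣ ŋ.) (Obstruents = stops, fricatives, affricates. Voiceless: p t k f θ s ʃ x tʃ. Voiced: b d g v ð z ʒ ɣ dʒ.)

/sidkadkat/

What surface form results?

Rule 1: /d/ before /k/ (velar) → [g]
Rule 1: /d/ before /k/ (velar) → [g]
After rule 1: sigkagkat
Rule 2: /k/ after /g/ (voiced) → [g]
Rule 2: /k/ after /g/ (voiced) → [g]

[siggaggat]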